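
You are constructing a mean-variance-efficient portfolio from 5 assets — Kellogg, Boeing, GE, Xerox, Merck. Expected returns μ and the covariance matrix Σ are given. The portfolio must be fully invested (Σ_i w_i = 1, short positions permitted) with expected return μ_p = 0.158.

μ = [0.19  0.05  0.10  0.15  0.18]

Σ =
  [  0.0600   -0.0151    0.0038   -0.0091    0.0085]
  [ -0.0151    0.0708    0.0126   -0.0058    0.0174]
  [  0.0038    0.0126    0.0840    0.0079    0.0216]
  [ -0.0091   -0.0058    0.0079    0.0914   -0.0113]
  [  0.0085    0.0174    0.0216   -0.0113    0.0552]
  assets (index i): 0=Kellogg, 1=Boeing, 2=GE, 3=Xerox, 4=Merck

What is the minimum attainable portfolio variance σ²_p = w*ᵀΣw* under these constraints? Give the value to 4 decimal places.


g=Σ⁻¹μ = [3.3393  0.8964  -0.0911  2.4084  2.9928]
h=Σ⁻¹𝟙 = [21.2476  16.4133  4.2013  15.1095  11.1195]
a=μᵀg=1.570136  b=𝟙ᵀg=9.545769  c=𝟙ᵀh=68.091136  D=ac−b²=15.790637
λ₁=(c·0.158−b)/D = (68.091136·0.158−9.545769)/15.790637 = 0.076794
λ₂=(a−b·0.158)/D = (1.570136−9.545769·0.158)/15.790637 = 0.003920
w* = 0.076794·g + 0.003920·h:
  w_0 = 0.076794·3.3393 + 0.003920·21.2476 = 0.3397  (Kellogg)
  w_1 = 0.076794·0.8964 + 0.003920·16.4133 = 0.1332  (Boeing)
  w_2 = 0.076794·-0.0911 + 0.003920·4.2013 = 0.0095  (GE)
  w_3 = 0.076794·2.4084 + 0.003920·15.1095 = 0.2442  (Xerox)
  w_4 = 0.076794·2.9928 + 0.003920·11.1195 = 0.2734  (Merck)
Σw_i=1.0000  μᵀw=0.1580
σ²=wᵀΣw=λ₁·μ_p+λ₂ = 0.076794·0.158 + 0.003920 = 0.016054 ≈ 0.0161

0.0161


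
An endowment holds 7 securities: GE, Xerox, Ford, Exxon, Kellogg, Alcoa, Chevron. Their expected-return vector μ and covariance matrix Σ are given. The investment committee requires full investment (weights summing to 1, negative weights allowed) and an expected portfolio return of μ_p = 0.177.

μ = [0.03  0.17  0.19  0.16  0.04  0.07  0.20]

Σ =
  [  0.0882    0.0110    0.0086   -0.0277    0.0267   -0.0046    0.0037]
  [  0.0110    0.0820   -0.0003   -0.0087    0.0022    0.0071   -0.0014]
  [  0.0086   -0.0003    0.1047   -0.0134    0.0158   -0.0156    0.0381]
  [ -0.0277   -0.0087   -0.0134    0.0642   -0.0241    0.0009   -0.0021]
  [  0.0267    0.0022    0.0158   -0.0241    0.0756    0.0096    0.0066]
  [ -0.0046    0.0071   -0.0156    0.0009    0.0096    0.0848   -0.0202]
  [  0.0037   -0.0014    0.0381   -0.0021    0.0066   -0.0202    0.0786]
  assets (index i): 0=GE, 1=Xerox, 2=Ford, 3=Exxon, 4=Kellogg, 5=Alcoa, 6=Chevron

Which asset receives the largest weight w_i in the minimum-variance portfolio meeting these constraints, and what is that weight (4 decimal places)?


Exxon (0.3076)

x=Σ⁻¹μ = [0.8768  2.2655  1.5397  3.8064  0.6794  1.3720  2.1945]
y=Σ⁻¹𝟙 = [14.9503  12.0740  8.1857  30.3410  12.7513  14.1033  11.6305]
a=μᵀx=1.875130  b=𝟙ᵀx=12.734301  c=𝟙ᵀy=104.036013  D=ac−b²=32.918657
λ₁=(c·0.177−b)/D = (104.036013·0.177−12.734301)/32.918657 = 0.172549
λ₂=(a−b·0.177)/D = (1.875130−12.734301·0.177)/32.918657 = -0.011508
w* = 0.172549·x + -0.011508·y:
  w_0 = 0.172549·0.8768 + -0.011508·14.9503 = -0.0208  (GE)
  w_1 = 0.172549·2.2655 + -0.011508·12.0740 = 0.2520  (Xerox)
  w_2 = 0.172549·1.5397 + -0.011508·8.1857 = 0.1715  (Ford)
  w_3 = 0.172549·3.8064 + -0.011508·30.3410 = 0.3076  (Exxon)
  w_4 = 0.172549·0.6794 + -0.011508·12.7513 = -0.0295  (Kellogg)
  w_5 = 0.172549·1.3720 + -0.011508·14.1033 = 0.0744  (Alcoa)
  w_6 = 0.172549·2.1945 + -0.011508·11.6305 = 0.2448  (Chevron)
Σw_i=1.0000  μᵀw=0.1770
σ²=wᵀΣw=λ₁·μ_p+λ₂ = 0.172549·0.177 + -0.011508 = 0.019033 ≈ 0.0190


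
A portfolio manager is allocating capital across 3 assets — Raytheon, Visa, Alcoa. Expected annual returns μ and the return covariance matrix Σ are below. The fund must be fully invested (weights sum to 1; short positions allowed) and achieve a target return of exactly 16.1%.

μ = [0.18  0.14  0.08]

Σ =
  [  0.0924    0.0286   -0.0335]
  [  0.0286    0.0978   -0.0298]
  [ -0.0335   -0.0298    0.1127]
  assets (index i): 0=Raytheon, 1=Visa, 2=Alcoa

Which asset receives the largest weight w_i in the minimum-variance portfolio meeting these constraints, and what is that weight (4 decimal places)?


x=Σ⁻¹μ = [2.1560  1.3188  1.6994]
y=Σ⁻¹𝟙 = [13.0544  11.1955  15.7138]
a=μᵀx=0.708668  b=𝟙ᵀx=5.174253  c=𝟙ᵀy=39.963625  D=ac−b²=1.548059
λ₁=(c·0.161−b)/D = (39.963625·0.161−5.174253)/1.548059 = 0.813852
λ₂=(a−b·0.161)/D = (0.708668−5.174253·0.161)/1.548059 = -0.080350
w* = 0.813852·x + -0.080350·y:
  w_0 = 0.813852·2.1560 + -0.080350·13.0544 = 0.7057  (Raytheon)
  w_1 = 0.813852·1.3188 + -0.080350·11.1955 = 0.1738  (Visa)
  w_2 = 0.813852·1.6994 + -0.080350·15.7138 = 0.1205  (Alcoa)
Σw_i=1.0000  μᵀw=0.1610
σ²=wᵀΣw=λ₁·μ_p+λ₂ = 0.813852·0.161 + -0.080350 = 0.050680 ≈ 0.0507

Raytheon (0.7057)


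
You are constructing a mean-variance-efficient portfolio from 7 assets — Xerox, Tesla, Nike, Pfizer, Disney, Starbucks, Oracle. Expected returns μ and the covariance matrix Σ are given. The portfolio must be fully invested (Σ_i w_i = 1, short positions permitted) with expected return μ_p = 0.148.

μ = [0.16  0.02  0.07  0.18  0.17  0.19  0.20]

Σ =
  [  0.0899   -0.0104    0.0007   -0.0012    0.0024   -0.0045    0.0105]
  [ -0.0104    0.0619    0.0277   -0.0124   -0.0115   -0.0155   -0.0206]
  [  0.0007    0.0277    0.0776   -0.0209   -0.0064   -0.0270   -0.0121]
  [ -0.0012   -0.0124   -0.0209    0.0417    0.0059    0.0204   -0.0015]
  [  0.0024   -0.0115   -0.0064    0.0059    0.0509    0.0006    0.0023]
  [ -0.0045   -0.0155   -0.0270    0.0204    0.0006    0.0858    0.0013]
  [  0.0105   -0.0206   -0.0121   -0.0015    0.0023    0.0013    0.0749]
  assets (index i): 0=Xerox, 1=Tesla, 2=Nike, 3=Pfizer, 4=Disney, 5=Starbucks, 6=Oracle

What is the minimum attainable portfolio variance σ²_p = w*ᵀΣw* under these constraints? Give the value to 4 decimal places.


0.0068

x=Σ⁻¹μ = [1.7527  2.7748  2.9793  5.1273  3.4719  2.4469  3.6226]
y=Σ⁻¹𝟙 = [12.4970  31.5793  22.0239  34.2989  23.7310  16.2687  23.5183]
a=μᵀx=3.247058  b=𝟙ᵀx=22.175556  c=𝟙ᵀy=163.917083  D=ac−b²=40.492932
λ₁=(c·0.148−b)/D = (163.917083·0.148−22.175556)/40.492932 = 0.051470
λ₂=(a−b·0.148)/D = (3.247058−22.175556·0.148)/40.492932 = -0.000862
w* = 0.051470·x + -0.000862·y:
  w_0 = 0.051470·1.7527 + -0.000862·12.4970 = 0.0794  (Xerox)
  w_1 = 0.051470·2.7748 + -0.000862·31.5793 = 0.1156  (Tesla)
  w_2 = 0.051470·2.9793 + -0.000862·22.0239 = 0.1343  (Nike)
  w_3 = 0.051470·5.1273 + -0.000862·34.2989 = 0.2343  (Pfizer)
  w_4 = 0.051470·3.4719 + -0.000862·23.7310 = 0.1582  (Disney)
  w_5 = 0.051470·2.4469 + -0.000862·16.2687 = 0.1119  (Starbucks)
  w_6 = 0.051470·3.6226 + -0.000862·23.5183 = 0.1662  (Oracle)
Σw_i=1.0000  μᵀw=0.1480
σ²=wᵀΣw=λ₁·μ_p+λ₂ = 0.051470·0.148 + -0.000862 = 0.006755 ≈ 0.0068


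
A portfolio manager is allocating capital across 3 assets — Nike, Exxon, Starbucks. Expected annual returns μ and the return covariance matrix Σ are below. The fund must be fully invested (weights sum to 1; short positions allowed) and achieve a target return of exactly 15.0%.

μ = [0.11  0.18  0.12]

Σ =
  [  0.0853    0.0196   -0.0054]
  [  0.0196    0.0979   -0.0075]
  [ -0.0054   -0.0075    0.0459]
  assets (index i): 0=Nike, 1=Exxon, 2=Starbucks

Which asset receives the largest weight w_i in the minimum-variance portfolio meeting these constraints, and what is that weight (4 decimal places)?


Exxon (0.5075)

g=Σ⁻¹μ = [1.0547  1.8605  3.0425]
h=Σ⁻¹𝟙 = [11.0117  9.9022  24.7000]
a=μᵀg=0.816007  b=𝟙ᵀg=5.957672  c=𝟙ᵀh=45.613833  D=ac−b²=1.727332
λ₁=(c·0.150−b)/D = (45.613833·0.150−5.957672)/1.727332 = 0.512005
λ₂=(a−b·0.150)/D = (0.816007−5.957672·0.150)/1.727332 = -0.044950
w* = 0.512005·g + -0.044950·h:
  w_0 = 0.512005·1.0547 + -0.044950·11.0117 = 0.0450  (Nike)
  w_1 = 0.512005·1.8605 + -0.044950·9.9022 = 0.5075  (Exxon)
  w_2 = 0.512005·3.0425 + -0.044950·24.7000 = 0.4475  (Starbucks)
Σw_i=1.0000  μᵀw=0.1500
σ²=wᵀΣw=λ₁·μ_p+λ₂ = 0.512005·0.150 + -0.044950 = 0.031850 ≈ 0.0319


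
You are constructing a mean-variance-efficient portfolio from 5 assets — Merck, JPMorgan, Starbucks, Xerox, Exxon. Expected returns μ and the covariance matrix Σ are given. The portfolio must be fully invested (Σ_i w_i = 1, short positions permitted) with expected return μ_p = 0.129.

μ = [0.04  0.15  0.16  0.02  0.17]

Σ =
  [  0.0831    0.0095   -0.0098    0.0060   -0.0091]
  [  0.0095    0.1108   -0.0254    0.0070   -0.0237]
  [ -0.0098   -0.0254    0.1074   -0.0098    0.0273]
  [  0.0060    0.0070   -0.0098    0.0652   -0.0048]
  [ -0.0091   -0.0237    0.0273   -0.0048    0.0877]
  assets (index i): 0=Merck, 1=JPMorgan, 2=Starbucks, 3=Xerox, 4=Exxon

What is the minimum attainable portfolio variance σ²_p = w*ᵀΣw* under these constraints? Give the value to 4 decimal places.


x=Σ⁻¹μ = [0.6265  2.0780  1.5402  0.4127  2.1081]
y=Σ⁻¹𝟙 = [12.2923  12.4575  11.4068  15.5658  13.3456]
a=μᵀx=0.949823  b=𝟙ᵀx=6.765478  c=𝟙ᵀy=65.068032  D=ac−b²=16.031421
λ₁=(c·0.129−b)/D = (65.068032·0.129−6.765478)/16.031421 = 0.101569
λ₂=(a−b·0.129)/D = (0.949823−6.765478·0.129)/16.031421 = 0.004808
w* = 0.101569·x + 0.004808·y:
  w_0 = 0.101569·0.6265 + 0.004808·12.2923 = 0.1227  (Merck)
  w_1 = 0.101569·2.0780 + 0.004808·12.4575 = 0.2710  (JPMorgan)
  w_2 = 0.101569·1.5402 + 0.004808·11.4068 = 0.2113  (Starbucks)
  w_3 = 0.101569·0.4127 + 0.004808·15.5658 = 0.1168  (Xerox)
  w_4 = 0.101569·2.1081 + 0.004808·13.3456 = 0.2783  (Exxon)
Σw_i=1.0000  μᵀw=0.1290
σ²=wᵀΣw=λ₁·μ_p+λ₂ = 0.101569·0.129 + 0.004808 = 0.017910 ≈ 0.0179

0.0179


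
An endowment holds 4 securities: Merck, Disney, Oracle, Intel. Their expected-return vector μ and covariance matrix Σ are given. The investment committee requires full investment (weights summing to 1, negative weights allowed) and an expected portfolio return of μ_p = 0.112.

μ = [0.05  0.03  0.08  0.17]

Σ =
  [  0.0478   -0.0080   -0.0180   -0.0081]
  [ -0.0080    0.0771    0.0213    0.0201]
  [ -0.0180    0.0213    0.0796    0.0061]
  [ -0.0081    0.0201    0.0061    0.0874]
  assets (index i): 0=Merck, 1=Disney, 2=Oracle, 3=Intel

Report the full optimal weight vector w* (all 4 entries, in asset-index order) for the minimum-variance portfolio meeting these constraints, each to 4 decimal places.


0.3692  -0.0782  0.2739  0.4351

g=Σ⁻¹μ = [1.8552  -0.3403  1.3546  2.1007]
h=Σ⁻¹𝟙 = [30.3831  8.7377  16.2435  11.1143]
a=μᵀg=0.548041  b=𝟙ᵀg=4.970197  c=𝟙ᵀh=66.478633  D=ac−b²=11.730164
λ₁=(c·0.112−b)/D = (66.478633·0.112−4.970197)/11.730164 = 0.211029
λ₂=(a−b·0.112)/D = (0.548041−4.970197·0.112)/11.730164 = -0.000735
w* = 0.211029·g + -0.000735·h:
  w_0 = 0.211029·1.8552 + -0.000735·30.3831 = 0.3692  (Merck)
  w_1 = 0.211029·-0.3403 + -0.000735·8.7377 = -0.0782  (Disney)
  w_2 = 0.211029·1.3546 + -0.000735·16.2435 = 0.2739  (Oracle)
  w_3 = 0.211029·2.1007 + -0.000735·11.1143 = 0.4351  (Intel)
Σw_i=1.0000  μᵀw=0.1120
σ²=wᵀΣw=λ₁·μ_p+λ₂ = 0.211029·0.112 + -0.000735 = 0.022900 ≈ 0.0229


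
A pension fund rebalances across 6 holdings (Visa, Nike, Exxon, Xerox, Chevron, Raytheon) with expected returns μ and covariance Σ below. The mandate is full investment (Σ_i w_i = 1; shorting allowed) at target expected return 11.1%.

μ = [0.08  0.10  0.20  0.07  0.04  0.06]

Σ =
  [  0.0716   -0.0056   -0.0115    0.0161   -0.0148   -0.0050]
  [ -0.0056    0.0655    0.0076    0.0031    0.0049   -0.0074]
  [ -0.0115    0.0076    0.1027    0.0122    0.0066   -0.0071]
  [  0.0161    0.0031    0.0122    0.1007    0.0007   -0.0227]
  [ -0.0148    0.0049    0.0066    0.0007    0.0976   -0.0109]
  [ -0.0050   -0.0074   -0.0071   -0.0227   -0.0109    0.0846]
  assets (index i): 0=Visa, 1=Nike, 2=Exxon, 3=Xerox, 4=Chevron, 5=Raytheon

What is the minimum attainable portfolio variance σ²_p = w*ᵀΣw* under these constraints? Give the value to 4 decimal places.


0.0150

x=Σ⁻¹μ = [1.6795  1.5179  2.0246  0.4238  0.5937  1.3014]
y=Σ⁻¹𝟙 = [18.9222  16.4575  9.9780  9.4974  13.7276  19.5326]
a=μᵀx=0.822580  b=𝟙ᵀx=7.541006  c=𝟙ᵀy=88.115303  D=ac−b²=15.615137
λ₁=(c·0.111−b)/D = (88.115303·0.111−7.541006)/15.615137 = 0.143437
λ₂=(a−b·0.111)/D = (0.822580−7.541006·0.111)/15.615137 = -0.000927
w* = 0.143437·x + -0.000927·y:
  w_0 = 0.143437·1.6795 + -0.000927·18.9222 = 0.2234  (Visa)
  w_1 = 0.143437·1.5179 + -0.000927·16.4575 = 0.2025  (Nike)
  w_2 = 0.143437·2.0246 + -0.000927·9.9780 = 0.2812  (Exxon)
  w_3 = 0.143437·0.4238 + -0.000927·9.4974 = 0.0520  (Xerox)
  w_4 = 0.143437·0.5937 + -0.000927·13.7276 = 0.0724  (Chevron)
  w_5 = 0.143437·1.3014 + -0.000927·19.5326 = 0.1686  (Raytheon)
Σw_i=1.0000  μᵀw=0.1110
σ²=wᵀΣw=λ₁·μ_p+λ₂ = 0.143437·0.111 + -0.000927 = 0.014995 ≈ 0.0150


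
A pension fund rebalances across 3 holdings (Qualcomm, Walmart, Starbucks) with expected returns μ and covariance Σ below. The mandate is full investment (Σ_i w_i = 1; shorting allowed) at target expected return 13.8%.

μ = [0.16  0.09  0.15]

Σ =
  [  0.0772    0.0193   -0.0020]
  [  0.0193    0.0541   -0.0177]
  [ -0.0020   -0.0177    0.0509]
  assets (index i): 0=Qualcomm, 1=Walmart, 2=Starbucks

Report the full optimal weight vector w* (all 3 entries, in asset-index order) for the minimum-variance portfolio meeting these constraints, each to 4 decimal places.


x=Σ⁻¹μ = [1.5841  2.3504  3.8265]
y=Σ⁻¹𝟙 = [7.3863  25.2440  28.7150]
a=μᵀx=1.038967  b=𝟙ᵀx=7.761006  c=𝟙ᵀy=61.345216  D=ac−b²=3.502450
λ₁=(c·0.138−b)/D = (61.345216·0.138−7.761006)/3.502450 = 0.201183
λ₂=(a−b·0.138)/D = (1.038967−7.761006·0.138)/3.502450 = -0.009151
w* = 0.201183·x + -0.009151·y:
  w_0 = 0.201183·1.5841 + -0.009151·7.3863 = 0.2511  (Qualcomm)
  w_1 = 0.201183·2.3504 + -0.009151·25.2440 = 0.2418  (Walmart)
  w_2 = 0.201183·3.8265 + -0.009151·28.7150 = 0.5071  (Starbucks)
Σw_i=1.0000  μᵀw=0.1380
σ²=wᵀΣw=λ₁·μ_p+λ₂ = 0.201183·0.138 + -0.009151 = 0.018612 ≈ 0.0186

0.2511  0.2418  0.5071


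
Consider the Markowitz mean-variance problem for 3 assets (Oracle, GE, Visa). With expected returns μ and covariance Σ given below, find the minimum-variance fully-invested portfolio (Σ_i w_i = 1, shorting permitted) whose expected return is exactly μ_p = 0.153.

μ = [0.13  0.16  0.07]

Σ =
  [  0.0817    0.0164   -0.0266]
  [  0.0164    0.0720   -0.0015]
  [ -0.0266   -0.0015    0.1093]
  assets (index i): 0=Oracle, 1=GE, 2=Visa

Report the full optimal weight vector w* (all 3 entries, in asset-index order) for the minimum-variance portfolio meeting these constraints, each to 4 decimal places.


0.2768  0.7377  -0.0145

x=Σ⁻¹μ = [1.5516  1.8906  1.0440]
y=Σ⁻¹𝟙 = [14.2007  10.9200  12.7550]
a=μᵀx=0.577275  b=𝟙ᵀx=4.486137  c=𝟙ᵀy=37.875643  D=ac−b²=1.739238
λ₁=(c·0.153−b)/D = (37.875643·0.153−4.486137)/1.739238 = 0.752535
λ₂=(a−b·0.153)/D = (0.577275−4.486137·0.153)/1.739238 = -0.062731
w* = 0.752535·x + -0.062731·y:
  w_0 = 0.752535·1.5516 + -0.062731·14.2007 = 0.2768  (Oracle)
  w_1 = 0.752535·1.8906 + -0.062731·10.9200 = 0.7377  (GE)
  w_2 = 0.752535·1.0440 + -0.062731·12.7550 = -0.0145  (Visa)
Σw_i=1.0000  μᵀw=0.1530
σ²=wᵀΣw=λ₁·μ_p+λ₂ = 0.752535·0.153 + -0.062731 = 0.052407 ≈ 0.0524


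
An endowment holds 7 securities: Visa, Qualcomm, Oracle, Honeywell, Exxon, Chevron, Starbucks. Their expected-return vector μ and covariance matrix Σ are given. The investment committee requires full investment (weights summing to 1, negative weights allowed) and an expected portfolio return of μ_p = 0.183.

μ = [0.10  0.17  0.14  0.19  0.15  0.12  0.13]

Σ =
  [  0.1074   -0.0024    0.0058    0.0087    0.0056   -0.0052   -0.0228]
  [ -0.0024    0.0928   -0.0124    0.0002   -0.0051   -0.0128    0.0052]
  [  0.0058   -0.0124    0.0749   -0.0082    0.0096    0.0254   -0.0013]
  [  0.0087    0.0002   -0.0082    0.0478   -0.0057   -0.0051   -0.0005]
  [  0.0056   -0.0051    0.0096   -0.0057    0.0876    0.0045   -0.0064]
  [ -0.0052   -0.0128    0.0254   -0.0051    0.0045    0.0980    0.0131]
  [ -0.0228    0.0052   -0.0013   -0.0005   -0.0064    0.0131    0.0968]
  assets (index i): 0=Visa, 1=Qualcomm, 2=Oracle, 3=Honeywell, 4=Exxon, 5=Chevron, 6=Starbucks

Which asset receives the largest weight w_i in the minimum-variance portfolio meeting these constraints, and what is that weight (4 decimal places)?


g=Σ⁻¹μ = [0.7525  2.2845  2.1393  4.5416  1.9144  0.9635  1.4459]
h=Σ⁻¹𝟙 = [9.2135  13.8906  13.4433  23.9330  12.1605  8.1379  11.7614]
a=μᵀg=2.216766  b=𝟙ᵀg=14.041683  c=𝟙ᵀh=92.540136  D=ac−b²=7.970941
λ₁=(c·0.183−b)/D = (92.540136·0.183−14.041683)/7.970941 = 0.362964
λ₂=(a−b·0.183)/D = (2.216766−14.041683·0.183)/7.970941 = -0.044269
w* = 0.362964·g + -0.044269·h:
  w_0 = 0.362964·0.7525 + -0.044269·9.2135 = -0.1347  (Visa)
  w_1 = 0.362964·2.2845 + -0.044269·13.8906 = 0.2143  (Qualcomm)
  w_2 = 0.362964·2.1393 + -0.044269·13.4433 = 0.1814  (Oracle)
  w_3 = 0.362964·4.5416 + -0.044269·23.9330 = 0.5889  (Honeywell)
  w_4 = 0.362964·1.9144 + -0.044269·12.1605 = 0.1565  (Exxon)
  w_5 = 0.362964·0.9635 + -0.044269·8.1379 = -0.0105  (Chevron)
  w_6 = 0.362964·1.4459 + -0.044269·11.7614 = 0.0041  (Starbucks)
Σw_i=1.0000  μᵀw=0.1830
σ²=wᵀΣw=λ₁·μ_p+λ₂ = 0.362964·0.183 + -0.044269 = 0.022154 ≈ 0.0222

Honeywell (0.5889)


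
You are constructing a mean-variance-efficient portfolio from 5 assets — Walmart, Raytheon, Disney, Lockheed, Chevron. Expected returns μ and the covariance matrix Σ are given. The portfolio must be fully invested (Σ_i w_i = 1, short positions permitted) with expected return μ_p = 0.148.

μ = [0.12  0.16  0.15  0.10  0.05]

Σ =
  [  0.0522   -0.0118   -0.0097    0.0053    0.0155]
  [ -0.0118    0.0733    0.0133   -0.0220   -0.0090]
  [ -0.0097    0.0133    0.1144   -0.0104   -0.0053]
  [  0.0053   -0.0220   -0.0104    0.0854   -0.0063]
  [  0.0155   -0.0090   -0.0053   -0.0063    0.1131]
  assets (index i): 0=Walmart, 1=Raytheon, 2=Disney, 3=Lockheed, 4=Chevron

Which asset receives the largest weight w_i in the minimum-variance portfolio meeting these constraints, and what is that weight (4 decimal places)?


u=Σ⁻¹μ = [2.9106  3.0476  1.4051  1.9806  0.4619]
v=Σ⁻¹𝟙 = [21.4270  21.7481  10.0770  17.8812  9.1041]
a=μᵀu=1.268811  b=𝟙ᵀu=9.805815  c=𝟙ᵀv=80.237420  D=ac−b²=5.652128
λ₁=(c·0.148−b)/D = (80.237420·0.148−9.805815)/5.652128 = 0.366114
λ₂=(a−b·0.148)/D = (1.268811−9.805815·0.148)/5.652128 = -0.032280
w* = 0.366114·u + -0.032280·v:
  w_0 = 0.366114·2.9106 + -0.032280·21.4270 = 0.3740  (Walmart)
  w_1 = 0.366114·3.0476 + -0.032280·21.7481 = 0.4137  (Raytheon)
  w_2 = 0.366114·1.4051 + -0.032280·10.0770 = 0.1892  (Disney)
  w_3 = 0.366114·1.9806 + -0.032280·17.8812 = 0.1479  (Lockheed)
  w_4 = 0.366114·0.4619 + -0.032280·9.1041 = -0.1248  (Chevron)
Σw_i=1.0000  μᵀw=0.1480
σ²=wᵀΣw=λ₁·μ_p+λ₂ = 0.366114·0.148 + -0.032280 = 0.021905 ≈ 0.0219

Raytheon (0.4137)


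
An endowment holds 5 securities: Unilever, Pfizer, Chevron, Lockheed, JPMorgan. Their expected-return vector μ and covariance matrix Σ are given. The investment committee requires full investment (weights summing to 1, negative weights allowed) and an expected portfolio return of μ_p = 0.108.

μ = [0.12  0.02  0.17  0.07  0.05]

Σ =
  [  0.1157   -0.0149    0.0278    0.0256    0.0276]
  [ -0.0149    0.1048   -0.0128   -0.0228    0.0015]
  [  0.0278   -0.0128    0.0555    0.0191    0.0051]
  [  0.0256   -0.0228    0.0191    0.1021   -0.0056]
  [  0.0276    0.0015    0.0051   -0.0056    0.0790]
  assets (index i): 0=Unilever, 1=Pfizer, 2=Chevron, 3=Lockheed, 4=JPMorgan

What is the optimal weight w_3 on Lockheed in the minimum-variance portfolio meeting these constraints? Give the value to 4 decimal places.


g=Σ⁻¹μ = [0.2741  0.6354  2.9632  0.2236  0.3496]
h=Σ⁻¹𝟙 = [1.6179  13.7443  15.8325  10.1284  11.5279]
a=μᵀg=0.582482  b=𝟙ᵀg=4.445941  c=𝟙ᵀh=52.850915  D=ac−b²=11.018311
λ₁=(c·0.108−b)/D = (52.850915·0.108−4.445941)/11.018311 = 0.114533
λ₂=(a−b·0.108)/D = (0.582482−4.445941·0.108)/11.018311 = 0.009286
w* = 0.114533·g + 0.009286·h:
  w_0 = 0.114533·0.2741 + 0.009286·1.6179 = 0.0464  (Unilever)
  w_1 = 0.114533·0.6354 + 0.009286·13.7443 = 0.2004  (Pfizer)
  w_2 = 0.114533·2.9632 + 0.009286·15.8325 = 0.4864  (Chevron)
  w_3 = 0.114533·0.2236 + 0.009286·10.1284 = 0.1197  (Lockheed)
  w_4 = 0.114533·0.3496 + 0.009286·11.5279 = 0.1471  (JPMorgan)
Σw_i=1.0000  μᵀw=0.1080
σ²=wᵀΣw=λ₁·μ_p+λ₂ = 0.114533·0.108 + 0.009286 = 0.021656 ≈ 0.0217

0.1197


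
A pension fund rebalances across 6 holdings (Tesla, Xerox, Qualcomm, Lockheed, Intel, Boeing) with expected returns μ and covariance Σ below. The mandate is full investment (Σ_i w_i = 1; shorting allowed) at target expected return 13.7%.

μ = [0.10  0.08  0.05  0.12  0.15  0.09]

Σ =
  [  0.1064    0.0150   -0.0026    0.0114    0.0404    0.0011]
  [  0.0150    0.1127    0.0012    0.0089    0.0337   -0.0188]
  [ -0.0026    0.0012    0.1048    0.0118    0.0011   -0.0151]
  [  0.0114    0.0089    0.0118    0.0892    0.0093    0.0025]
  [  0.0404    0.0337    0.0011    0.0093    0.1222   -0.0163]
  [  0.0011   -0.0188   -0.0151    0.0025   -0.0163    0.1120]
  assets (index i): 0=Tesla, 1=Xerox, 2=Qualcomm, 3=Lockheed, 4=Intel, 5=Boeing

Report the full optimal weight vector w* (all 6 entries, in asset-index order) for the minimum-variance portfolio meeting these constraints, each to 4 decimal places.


u=Σ⁻¹μ = [0.3713  0.4392  0.5065  1.0484  1.0420  1.0702]
v=Σ⁻¹𝟙 = [5.6831  7.9312  10.4573  7.4382  5.0827  12.1876]
a=μᵀu=0.476014  b=𝟙ᵀu=4.477544  c=𝟙ᵀv=48.780134  D=ac−b²=3.171628
λ₁=(c·0.137−b)/D = (48.780134·0.137−4.477544)/3.171628 = 0.695332
λ₂=(a−b·0.137)/D = (0.476014−4.477544·0.137)/3.171628 = -0.043325
w* = 0.695332·u + -0.043325·v:
  w_0 = 0.695332·0.3713 + -0.043325·5.6831 = 0.0119  (Tesla)
  w_1 = 0.695332·0.4392 + -0.043325·7.9312 = -0.0382  (Xerox)
  w_2 = 0.695332·0.5065 + -0.043325·10.4573 = -0.1009  (Qualcomm)
  w_3 = 0.695332·1.0484 + -0.043325·7.4382 = 0.4067  (Lockheed)
  w_4 = 0.695332·1.0420 + -0.043325·5.0827 = 0.5044  (Intel)
  w_5 = 0.695332·1.0702 + -0.043325·12.1876 = 0.2161  (Boeing)
Σw_i=1.0000  μᵀw=0.1370
σ²=wᵀΣw=λ₁·μ_p+λ₂ = 0.695332·0.137 + -0.043325 = 0.051936 ≈ 0.0519

0.0119  -0.0382  -0.1009  0.4067  0.5044  0.2161


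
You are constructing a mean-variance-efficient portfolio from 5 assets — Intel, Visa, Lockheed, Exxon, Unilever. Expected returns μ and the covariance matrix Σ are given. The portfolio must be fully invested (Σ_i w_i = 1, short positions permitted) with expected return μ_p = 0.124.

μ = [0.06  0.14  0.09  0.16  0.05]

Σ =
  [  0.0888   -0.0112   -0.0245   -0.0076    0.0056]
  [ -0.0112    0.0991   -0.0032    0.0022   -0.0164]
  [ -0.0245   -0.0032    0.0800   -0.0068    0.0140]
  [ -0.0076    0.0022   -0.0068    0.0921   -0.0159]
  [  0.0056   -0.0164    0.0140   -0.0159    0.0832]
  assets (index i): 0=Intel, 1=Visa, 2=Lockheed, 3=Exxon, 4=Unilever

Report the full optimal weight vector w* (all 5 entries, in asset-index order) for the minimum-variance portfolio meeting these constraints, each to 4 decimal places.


0.1178  0.2746  0.1898  0.3683  0.0495

g=Σ⁻¹μ = [1.4716  1.7463  1.6548  2.1066  0.9703]
h=Σ⁻¹𝟙 = [18.4697  14.6665  17.6814  15.7008  13.6924]
a=μᵀg=0.867282  b=𝟙ᵀg=7.949573  c=𝟙ᵀh=80.210822  D=ac−b²=6.369657
λ₁=(c·0.124−b)/D = (80.210822·0.124−7.949573)/6.369657 = 0.313450
λ₂=(a−b·0.124)/D = (0.867282−7.949573·0.124)/6.369657 = -0.018598
w* = 0.313450·g + -0.018598·h:
  w_0 = 0.313450·1.4716 + -0.018598·18.4697 = 0.1178  (Intel)
  w_1 = 0.313450·1.7463 + -0.018598·14.6665 = 0.2746  (Visa)
  w_2 = 0.313450·1.6548 + -0.018598·17.6814 = 0.1898  (Lockheed)
  w_3 = 0.313450·2.1066 + -0.018598·15.7008 = 0.3683  (Exxon)
  w_4 = 0.313450·0.9703 + -0.018598·13.6924 = 0.0495  (Unilever)
Σw_i=1.0000  μᵀw=0.1240
σ²=wᵀΣw=λ₁·μ_p+λ₂ = 0.313450·0.124 + -0.018598 = 0.020269 ≈ 0.0203


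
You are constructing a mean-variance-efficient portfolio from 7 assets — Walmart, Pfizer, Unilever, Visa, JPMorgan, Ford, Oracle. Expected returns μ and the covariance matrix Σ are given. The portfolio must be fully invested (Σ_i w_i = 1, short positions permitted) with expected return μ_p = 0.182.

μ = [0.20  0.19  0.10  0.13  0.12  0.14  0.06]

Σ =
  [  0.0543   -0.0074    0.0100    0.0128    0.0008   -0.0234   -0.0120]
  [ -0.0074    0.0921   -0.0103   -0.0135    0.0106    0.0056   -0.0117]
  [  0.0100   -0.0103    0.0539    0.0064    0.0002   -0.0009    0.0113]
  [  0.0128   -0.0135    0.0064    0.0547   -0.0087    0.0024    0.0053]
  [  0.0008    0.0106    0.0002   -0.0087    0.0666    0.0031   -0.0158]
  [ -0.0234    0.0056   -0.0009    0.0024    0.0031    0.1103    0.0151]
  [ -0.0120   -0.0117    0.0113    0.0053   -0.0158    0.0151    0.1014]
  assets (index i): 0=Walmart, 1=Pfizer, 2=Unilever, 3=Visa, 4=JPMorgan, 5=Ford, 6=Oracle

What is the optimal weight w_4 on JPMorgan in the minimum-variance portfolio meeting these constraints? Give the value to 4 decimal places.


0.0355

g=Σ⁻¹μ = [4.4083  2.6635  1.0850  1.9619  1.7787  1.8207  1.2033]
h=Σ⁻¹𝟙 = [21.2699  15.5188  12.9879  16.6136  17.0205  10.2805  12.9752]
a=μᵀg=2.291803  b=𝟙ᵀg=14.921331  c=𝟙ᵀh=106.666235  D=ac−b²=21.811832
λ₁=(c·0.182−b)/D = (106.666235·0.182−14.921331)/21.811832 = 0.205940
λ₂=(a−b·0.182)/D = (2.291803−14.921331·0.182)/21.811832 = -0.019433
w* = 0.205940·g + -0.019433·h:
  w_0 = 0.205940·4.4083 + -0.019433·21.2699 = 0.4945  (Walmart)
  w_1 = 0.205940·2.6635 + -0.019433·15.5188 = 0.2469  (Pfizer)
  w_2 = 0.205940·1.0850 + -0.019433·12.9879 = -0.0290  (Unilever)
  w_3 = 0.205940·1.9619 + -0.019433·16.6136 = 0.0812  (Visa)
  w_4 = 0.205940·1.7787 + -0.019433·17.0205 = 0.0355  (JPMorgan)
  w_5 = 0.205940·1.8207 + -0.019433·10.2805 = 0.1752  (Ford)
  w_6 = 0.205940·1.2033 + -0.019433·12.9752 = -0.0043  (Oracle)
Σw_i=1.0000  μᵀw=0.1820
σ²=wᵀΣw=λ₁·μ_p+λ₂ = 0.205940·0.182 + -0.019433 = 0.018048 ≈ 0.0180


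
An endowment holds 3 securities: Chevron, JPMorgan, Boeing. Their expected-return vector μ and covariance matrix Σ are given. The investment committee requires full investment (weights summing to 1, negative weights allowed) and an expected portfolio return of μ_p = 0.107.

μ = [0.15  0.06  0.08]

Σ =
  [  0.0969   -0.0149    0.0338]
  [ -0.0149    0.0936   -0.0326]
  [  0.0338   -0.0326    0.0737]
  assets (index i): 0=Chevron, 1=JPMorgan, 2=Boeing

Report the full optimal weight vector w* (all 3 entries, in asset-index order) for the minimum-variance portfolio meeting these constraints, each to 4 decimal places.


g=Σ⁻¹μ = [1.3913  1.2038  0.9799]
h=Σ⁻¹𝟙 = [6.6396  18.2116  18.5791]
a=μᵀg=0.359312  b=𝟙ᵀg=3.574970  c=𝟙ᵀh=43.430367  D=ac−b²=2.824652
λ₁=(c·0.107−b)/D = (43.430367·0.107−3.574970)/2.824652 = 0.379544
λ₂=(a−b·0.107)/D = (0.359312−3.574970·0.107)/2.824652 = -0.008217
w* = 0.379544·g + -0.008217·h:
  w_0 = 0.379544·1.3913 + -0.008217·6.6396 = 0.4735  (Chevron)
  w_1 = 0.379544·1.2038 + -0.008217·18.2116 = 0.3072  (JPMorgan)
  w_2 = 0.379544·0.9799 + -0.008217·18.5791 = 0.2193  (Boeing)
Σw_i=1.0000  μᵀw=0.1070
σ²=wᵀΣw=λ₁·μ_p+λ₂ = 0.379544·0.107 + -0.008217 = 0.032394 ≈ 0.0324

0.4735  0.3072  0.2193


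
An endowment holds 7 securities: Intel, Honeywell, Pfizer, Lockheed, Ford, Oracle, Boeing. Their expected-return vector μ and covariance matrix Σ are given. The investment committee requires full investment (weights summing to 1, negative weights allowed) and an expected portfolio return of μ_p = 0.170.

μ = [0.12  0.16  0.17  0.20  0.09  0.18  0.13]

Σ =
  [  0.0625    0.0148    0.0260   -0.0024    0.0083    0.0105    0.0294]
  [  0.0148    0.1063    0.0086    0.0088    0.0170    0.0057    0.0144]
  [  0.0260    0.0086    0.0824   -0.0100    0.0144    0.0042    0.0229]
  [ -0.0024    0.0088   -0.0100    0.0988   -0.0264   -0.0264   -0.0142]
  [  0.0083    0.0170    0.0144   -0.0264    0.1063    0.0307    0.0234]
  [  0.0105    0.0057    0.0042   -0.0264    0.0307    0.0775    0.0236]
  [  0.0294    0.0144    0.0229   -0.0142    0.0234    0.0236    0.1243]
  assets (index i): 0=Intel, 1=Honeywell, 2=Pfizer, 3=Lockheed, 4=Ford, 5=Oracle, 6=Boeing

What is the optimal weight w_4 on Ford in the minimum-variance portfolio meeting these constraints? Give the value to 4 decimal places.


p=Σ⁻¹μ = [0.3843  0.8047  1.9651  3.0605  0.2731  2.9678  0.2344]
q=Σ⁻¹𝟙 = [7.8395  4.1561  8.7734  16.5046  6.7017  13.3637  2.1796]
a=μᵀp=1.710318  b=𝟙ᵀp=9.690086  c=𝟙ᵀq=59.518639  D=ac−b²=7.898021
λ₁=(c·0.170−b)/D = (59.518639·0.170−9.690086)/7.898021 = 0.054201
λ₂=(a−b·0.170)/D = (1.710318−9.690086·0.170)/7.898021 = 0.007977
w* = 0.054201·p + 0.007977·q:
  w_0 = 0.054201·0.3843 + 0.007977·7.8395 = 0.0834  (Intel)
  w_1 = 0.054201·0.8047 + 0.007977·4.1561 = 0.0768  (Honeywell)
  w_2 = 0.054201·1.9651 + 0.007977·8.7734 = 0.1765  (Pfizer)
  w_3 = 0.054201·3.0605 + 0.007977·16.5046 = 0.2975  (Lockheed)
  w_4 = 0.054201·0.2731 + 0.007977·6.7017 = 0.0683  (Ford)
  w_5 = 0.054201·2.9678 + 0.007977·13.3637 = 0.2675  (Oracle)
  w_6 = 0.054201·0.2344 + 0.007977·2.1796 = 0.0301  (Boeing)
Σw_i=1.0000  μᵀw=0.1700
σ²=wᵀΣw=λ₁·μ_p+λ₂ = 0.054201·0.170 + 0.007977 = 0.017191 ≈ 0.0172

0.0683


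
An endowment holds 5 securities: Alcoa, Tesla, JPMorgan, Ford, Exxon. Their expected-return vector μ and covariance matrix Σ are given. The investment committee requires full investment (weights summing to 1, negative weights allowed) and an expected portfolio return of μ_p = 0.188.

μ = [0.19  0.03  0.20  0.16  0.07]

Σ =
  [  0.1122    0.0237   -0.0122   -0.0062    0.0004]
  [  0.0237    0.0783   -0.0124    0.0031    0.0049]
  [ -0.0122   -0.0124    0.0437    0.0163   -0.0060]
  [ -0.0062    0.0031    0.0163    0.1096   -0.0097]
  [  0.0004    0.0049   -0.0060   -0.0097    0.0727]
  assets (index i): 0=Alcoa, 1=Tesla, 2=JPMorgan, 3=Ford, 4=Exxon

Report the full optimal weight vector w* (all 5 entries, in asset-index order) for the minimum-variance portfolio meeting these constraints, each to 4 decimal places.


u=Σ⁻¹μ = [2.2167  0.4003  5.1622  0.9367  1.4747]
v=Σ⁻¹𝟙 = [9.5822  13.2274  29.1378  6.3806  16.0670]
a=μᵀu=1.718712  b=𝟙ᵀu=10.190579  c=𝟙ᵀv=74.394923  D=ac−b²=24.015549
λ₁=(c·0.188−b)/D = (74.394923·0.188−10.190579)/24.015549 = 0.158050
λ₂=(a−b·0.188)/D = (1.718712−10.190579·0.188)/24.015549 = -0.008208
w* = 0.158050·u + -0.008208·v:
  w_0 = 0.158050·2.2167 + -0.008208·9.5822 = 0.2717  (Alcoa)
  w_1 = 0.158050·0.4003 + -0.008208·13.2274 = -0.0453  (Tesla)
  w_2 = 0.158050·5.1622 + -0.008208·29.1378 = 0.5767  (JPMorgan)
  w_3 = 0.158050·0.9367 + -0.008208·6.3806 = 0.0957  (Ford)
  w_4 = 0.158050·1.4747 + -0.008208·16.0670 = 0.1012  (Exxon)
Σw_i=1.0000  μᵀw=0.1880
σ²=wᵀΣw=λ₁·μ_p+λ₂ = 0.158050·0.188 + -0.008208 = 0.021506 ≈ 0.0215

0.2717  -0.0453  0.5767  0.0957  0.1012


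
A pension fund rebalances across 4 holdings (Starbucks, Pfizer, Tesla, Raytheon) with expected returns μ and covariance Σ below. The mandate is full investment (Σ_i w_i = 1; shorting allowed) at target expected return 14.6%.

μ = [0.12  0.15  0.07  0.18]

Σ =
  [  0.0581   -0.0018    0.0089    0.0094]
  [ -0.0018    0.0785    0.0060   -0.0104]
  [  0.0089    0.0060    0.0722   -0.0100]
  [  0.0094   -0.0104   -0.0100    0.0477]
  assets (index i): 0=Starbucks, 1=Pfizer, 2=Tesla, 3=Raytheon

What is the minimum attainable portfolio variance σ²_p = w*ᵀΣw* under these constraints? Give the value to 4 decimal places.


0.0156

p=Σ⁻¹μ = [1.2582  2.4177  1.2100  4.3064]
q=Σ⁻¹𝟙 = [11.3738  15.2059  14.6629  25.1123]
a=μᵀp=1.373502  b=𝟙ᵀp=9.192354  c=𝟙ᵀq=66.354863  D=ac−b²=6.639155
λ₁=(c·0.146−b)/D = (66.354863·0.146−9.192354)/6.639155 = 0.074626
λ₂=(a−b·0.146)/D = (1.373502−9.192354·0.146)/6.639155 = 0.004732
w* = 0.074626·p + 0.004732·q:
  w_0 = 0.074626·1.2582 + 0.004732·11.3738 = 0.1477  (Starbucks)
  w_1 = 0.074626·2.4177 + 0.004732·15.2059 = 0.2524  (Pfizer)
  w_2 = 0.074626·1.2100 + 0.004732·14.6629 = 0.1597  (Tesla)
  w_3 = 0.074626·4.3064 + 0.004732·25.1123 = 0.4402  (Raytheon)
Σw_i=1.0000  μᵀw=0.1460
σ²=wᵀΣw=λ₁·μ_p+λ₂ = 0.074626·0.146 + 0.004732 = 0.015628 ≈ 0.0156


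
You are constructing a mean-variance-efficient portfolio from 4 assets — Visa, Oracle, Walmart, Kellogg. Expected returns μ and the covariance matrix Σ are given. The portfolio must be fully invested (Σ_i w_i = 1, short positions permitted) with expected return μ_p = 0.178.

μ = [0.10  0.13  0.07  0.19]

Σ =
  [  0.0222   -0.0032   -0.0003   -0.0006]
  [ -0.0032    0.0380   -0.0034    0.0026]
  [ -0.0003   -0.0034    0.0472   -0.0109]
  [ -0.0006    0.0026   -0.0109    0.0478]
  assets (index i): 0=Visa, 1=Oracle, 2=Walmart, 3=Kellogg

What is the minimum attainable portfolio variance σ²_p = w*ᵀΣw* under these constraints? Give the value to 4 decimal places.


0.0324

g=Σ⁻¹μ = [5.2123  3.8063  2.8243  4.4773]
h=Σ⁻¹𝟙 = [50.7021  31.4387  29.9329  26.6726]
a=μᵀg=2.064453  b=𝟙ᵀg=16.320336  c=𝟙ᵀh=138.746301  D=ac−b²=20.081902
λ₁=(c·0.178−b)/D = (138.746301·0.178−16.320336)/20.081902 = 0.417117
λ₂=(a−b·0.178)/D = (2.064453−16.320336·0.178)/20.081902 = -0.041857
w* = 0.417117·g + -0.041857·h:
  w_0 = 0.417117·5.2123 + -0.041857·50.7021 = 0.0519  (Visa)
  w_1 = 0.417117·3.8063 + -0.041857·31.4387 = 0.2718  (Oracle)
  w_2 = 0.417117·2.8243 + -0.041857·29.9329 = -0.0748  (Walmart)
  w_3 = 0.417117·4.4773 + -0.041857·26.6726 = 0.7511  (Kellogg)
Σw_i=1.0000  μᵀw=0.1780
σ²=wᵀΣw=λ₁·μ_p+λ₂ = 0.417117·0.178 + -0.041857 = 0.032390 ≈ 0.0324


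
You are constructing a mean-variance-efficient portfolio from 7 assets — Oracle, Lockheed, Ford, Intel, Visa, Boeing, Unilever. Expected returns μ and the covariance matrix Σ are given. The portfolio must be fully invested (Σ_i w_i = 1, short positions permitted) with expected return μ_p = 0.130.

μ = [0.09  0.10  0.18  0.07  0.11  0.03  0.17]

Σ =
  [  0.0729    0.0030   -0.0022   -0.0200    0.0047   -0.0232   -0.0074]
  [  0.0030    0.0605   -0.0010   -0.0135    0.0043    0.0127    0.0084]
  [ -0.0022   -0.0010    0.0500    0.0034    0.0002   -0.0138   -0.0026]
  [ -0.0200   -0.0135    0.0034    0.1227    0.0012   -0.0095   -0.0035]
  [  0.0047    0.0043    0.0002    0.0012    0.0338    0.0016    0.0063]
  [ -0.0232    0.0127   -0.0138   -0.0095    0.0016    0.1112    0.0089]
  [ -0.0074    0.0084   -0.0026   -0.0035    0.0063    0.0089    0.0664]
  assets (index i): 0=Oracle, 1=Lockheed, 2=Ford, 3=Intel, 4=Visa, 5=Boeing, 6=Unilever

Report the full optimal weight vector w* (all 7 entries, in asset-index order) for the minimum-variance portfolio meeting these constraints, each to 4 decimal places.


p=Σ⁻¹μ = [1.9882  1.1509  4.0120  1.0297  2.2602  0.9054  2.5118]
q=Σ⁻¹𝟙 = [22.6568  12.3281  25.1294  13.8674  20.9496  15.2161  13.7134]
a=μᵀp=1.791045  b=𝟙ᵀp=13.858150  c=𝟙ᵀq=123.860782  D=ac−b²=29.791959
λ₁=(c·0.130−b)/D = (123.860782·0.130−13.858150)/29.791959 = 0.075314
λ₂=(a−b·0.130)/D = (1.791045−13.858150·0.130)/29.791959 = -0.000353
w* = 0.075314·p + -0.000353·q:
  w_0 = 0.075314·1.9882 + -0.000353·22.6568 = 0.1417  (Oracle)
  w_1 = 0.075314·1.1509 + -0.000353·12.3281 = 0.0823  (Lockheed)
  w_2 = 0.075314·4.0120 + -0.000353·25.1294 = 0.2933  (Ford)
  w_3 = 0.075314·1.0297 + -0.000353·13.8674 = 0.0727  (Intel)
  w_4 = 0.075314·2.2602 + -0.000353·20.9496 = 0.1628  (Visa)
  w_5 = 0.075314·0.9054 + -0.000353·15.2161 = 0.0628  (Boeing)
  w_6 = 0.075314·2.5118 + -0.000353·13.7134 = 0.1843  (Unilever)
Σw_i=1.0000  μᵀw=0.1300
σ²=wᵀΣw=λ₁·μ_p+λ₂ = 0.075314·0.130 + -0.000353 = 0.009438 ≈ 0.0094

0.1417  0.0823  0.2933  0.0727  0.1628  0.0628  0.1843


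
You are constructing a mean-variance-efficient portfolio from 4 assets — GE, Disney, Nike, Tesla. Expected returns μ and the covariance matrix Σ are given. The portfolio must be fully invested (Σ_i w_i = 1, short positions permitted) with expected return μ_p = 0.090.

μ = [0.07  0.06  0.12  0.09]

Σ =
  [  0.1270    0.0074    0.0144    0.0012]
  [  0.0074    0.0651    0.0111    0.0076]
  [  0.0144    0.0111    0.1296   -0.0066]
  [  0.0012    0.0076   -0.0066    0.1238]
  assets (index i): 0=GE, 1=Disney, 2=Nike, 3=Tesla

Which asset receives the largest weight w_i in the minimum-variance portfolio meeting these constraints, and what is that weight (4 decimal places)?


p=Σ⁻¹μ = [0.4090  0.6429  0.8626  0.7295]
q=Σ⁻¹𝟙 = [6.3481  12.6792  6.3105  7.5741]
a=μᵀp=0.236373  b=𝟙ᵀp=2.644043  c=𝟙ᵀq=32.911861  D=ac−b²=0.788500
λ₁=(c·0.090−b)/D = (32.911861·0.090−2.644043)/0.788500 = 0.403328
λ₂=(a−b·0.090)/D = (0.236373−2.644043·0.090)/0.788500 = -0.002018
w* = 0.403328·p + -0.002018·q:
  w_0 = 0.403328·0.4090 + -0.002018·6.3481 = 0.1522  (GE)
  w_1 = 0.403328·0.6429 + -0.002018·12.6792 = 0.2337  (Disney)
  w_2 = 0.403328·0.8626 + -0.002018·6.3105 = 0.3352  (Nike)
  w_3 = 0.403328·0.7295 + -0.002018·7.5741 = 0.2790  (Tesla)
Σw_i=1.0000  μᵀw=0.0900
σ²=wᵀΣw=λ₁·μ_p+λ₂ = 0.403328·0.090 + -0.002018 = 0.034282 ≈ 0.0343

Nike (0.3352)


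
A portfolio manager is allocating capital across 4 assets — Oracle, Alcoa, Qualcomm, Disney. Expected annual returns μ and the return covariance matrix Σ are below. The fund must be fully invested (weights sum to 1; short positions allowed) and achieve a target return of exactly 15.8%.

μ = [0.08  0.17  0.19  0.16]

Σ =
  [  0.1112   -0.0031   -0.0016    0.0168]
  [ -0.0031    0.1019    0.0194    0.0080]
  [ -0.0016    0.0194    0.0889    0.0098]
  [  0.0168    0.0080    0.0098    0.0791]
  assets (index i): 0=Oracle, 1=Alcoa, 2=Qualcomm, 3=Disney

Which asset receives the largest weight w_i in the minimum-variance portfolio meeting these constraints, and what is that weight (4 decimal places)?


g=Σ⁻¹μ = [0.5410  1.2370  1.7038  1.5717]
h=Σ⁻¹𝟙 = [7.9582  7.6828  8.7126  9.0955]
a=μᵀg=0.828752  b=𝟙ᵀg=5.053417  c=𝟙ᵀh=33.449168  D=ac−b²=2.184030
λ₁=(c·0.158−b)/D = (33.449168·0.158−5.053417)/2.184030 = 0.106020
λ₂=(a−b·0.158)/D = (0.828752−5.053417·0.158)/2.184030 = 0.013879
w* = 0.106020·g + 0.013879·h:
  w_0 = 0.106020·0.5410 + 0.013879·7.9582 = 0.1678  (Oracle)
  w_1 = 0.106020·1.2370 + 0.013879·7.6828 = 0.2378  (Alcoa)
  w_2 = 0.106020·1.7038 + 0.013879·8.7126 = 0.3016  (Qualcomm)
  w_3 = 0.106020·1.5717 + 0.013879·9.0955 = 0.2929  (Disney)
Σw_i=1.0000  μᵀw=0.1580
σ²=wᵀΣw=λ₁·μ_p+λ₂ = 0.106020·0.158 + 0.013879 = 0.030630 ≈ 0.0306

Qualcomm (0.3016)


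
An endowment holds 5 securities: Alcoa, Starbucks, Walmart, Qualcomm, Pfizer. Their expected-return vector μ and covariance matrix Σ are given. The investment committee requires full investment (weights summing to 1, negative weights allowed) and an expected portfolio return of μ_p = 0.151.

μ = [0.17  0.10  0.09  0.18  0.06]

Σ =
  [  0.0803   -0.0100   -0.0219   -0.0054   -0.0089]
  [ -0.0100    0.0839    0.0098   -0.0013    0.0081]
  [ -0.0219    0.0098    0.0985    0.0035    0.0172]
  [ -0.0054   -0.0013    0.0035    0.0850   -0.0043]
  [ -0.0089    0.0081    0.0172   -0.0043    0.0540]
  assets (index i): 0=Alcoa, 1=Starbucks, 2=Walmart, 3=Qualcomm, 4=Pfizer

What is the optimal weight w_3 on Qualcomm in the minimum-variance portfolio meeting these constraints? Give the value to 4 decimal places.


u=Σ⁻¹μ = [2.8810  1.3225  1.1276  2.3359  1.2144]
v=Σ⁻¹𝟙 = [19.4546  11.5803  9.6980  13.6885  17.9889]
a=μᵀu=1.216828  b=𝟙ᵀu=8.881399  c=𝟙ᵀv=72.410329  D=ac−b²=9.231656
λ₁=(c·0.151−b)/D = (72.410329·0.151−8.881399)/9.231656 = 0.222339
λ₂=(a−b·0.151)/D = (1.216828−8.881399·0.151)/9.231656 = -0.013461
w* = 0.222339·u + -0.013461·v:
  w_0 = 0.222339·2.8810 + -0.013461·19.4546 = 0.3787  (Alcoa)
  w_1 = 0.222339·1.3225 + -0.013461·11.5803 = 0.1382  (Starbucks)
  w_2 = 0.222339·1.1276 + -0.013461·9.6980 = 0.1202  (Walmart)
  w_3 = 0.222339·2.3359 + -0.013461·13.6885 = 0.3351  (Qualcomm)
  w_4 = 0.222339·1.2144 + -0.013461·17.9889 = 0.0279  (Pfizer)
Σw_i=1.0000  μᵀw=0.1510
σ²=wᵀΣw=λ₁·μ_p+λ₂ = 0.222339·0.151 + -0.013461 = 0.020113 ≈ 0.0201

0.3351
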